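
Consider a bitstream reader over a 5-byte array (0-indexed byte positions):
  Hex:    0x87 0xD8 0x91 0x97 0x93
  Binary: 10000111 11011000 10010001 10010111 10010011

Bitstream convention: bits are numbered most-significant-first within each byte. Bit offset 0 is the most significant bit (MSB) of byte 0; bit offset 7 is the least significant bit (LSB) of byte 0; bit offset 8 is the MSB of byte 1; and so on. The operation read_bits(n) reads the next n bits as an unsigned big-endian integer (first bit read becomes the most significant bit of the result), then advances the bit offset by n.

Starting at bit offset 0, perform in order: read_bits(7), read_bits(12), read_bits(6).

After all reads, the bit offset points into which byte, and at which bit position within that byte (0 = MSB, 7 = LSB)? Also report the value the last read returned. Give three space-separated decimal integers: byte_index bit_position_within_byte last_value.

Read 1: bits[0:7] width=7 -> value=67 (bin 1000011); offset now 7 = byte 0 bit 7; 33 bits remain
Read 2: bits[7:19] width=12 -> value=3780 (bin 111011000100); offset now 19 = byte 2 bit 3; 21 bits remain
Read 3: bits[19:25] width=6 -> value=35 (bin 100011); offset now 25 = byte 3 bit 1; 15 bits remain

Answer: 3 1 35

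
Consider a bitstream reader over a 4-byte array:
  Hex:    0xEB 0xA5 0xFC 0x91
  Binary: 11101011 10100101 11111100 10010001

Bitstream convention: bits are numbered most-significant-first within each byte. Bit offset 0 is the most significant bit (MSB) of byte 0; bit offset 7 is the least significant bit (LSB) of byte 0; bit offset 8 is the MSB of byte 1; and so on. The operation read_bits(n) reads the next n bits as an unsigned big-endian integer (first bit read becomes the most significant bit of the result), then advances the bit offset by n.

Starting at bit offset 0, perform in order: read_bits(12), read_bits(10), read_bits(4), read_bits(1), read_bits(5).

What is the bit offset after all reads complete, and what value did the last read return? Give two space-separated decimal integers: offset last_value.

Answer: 32 17

Derivation:
Read 1: bits[0:12] width=12 -> value=3770 (bin 111010111010); offset now 12 = byte 1 bit 4; 20 bits remain
Read 2: bits[12:22] width=10 -> value=383 (bin 0101111111); offset now 22 = byte 2 bit 6; 10 bits remain
Read 3: bits[22:26] width=4 -> value=2 (bin 0010); offset now 26 = byte 3 bit 2; 6 bits remain
Read 4: bits[26:27] width=1 -> value=0 (bin 0); offset now 27 = byte 3 bit 3; 5 bits remain
Read 5: bits[27:32] width=5 -> value=17 (bin 10001); offset now 32 = byte 4 bit 0; 0 bits remain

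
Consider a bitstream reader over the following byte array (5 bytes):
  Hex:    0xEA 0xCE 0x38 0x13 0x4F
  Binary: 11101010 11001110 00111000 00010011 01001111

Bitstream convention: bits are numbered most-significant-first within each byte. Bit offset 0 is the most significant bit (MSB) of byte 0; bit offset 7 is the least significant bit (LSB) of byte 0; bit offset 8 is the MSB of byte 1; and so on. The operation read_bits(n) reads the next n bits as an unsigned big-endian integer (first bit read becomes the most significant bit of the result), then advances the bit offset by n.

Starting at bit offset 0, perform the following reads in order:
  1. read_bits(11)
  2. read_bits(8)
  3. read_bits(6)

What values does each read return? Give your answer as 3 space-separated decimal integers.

Answer: 1878 113 48

Derivation:
Read 1: bits[0:11] width=11 -> value=1878 (bin 11101010110); offset now 11 = byte 1 bit 3; 29 bits remain
Read 2: bits[11:19] width=8 -> value=113 (bin 01110001); offset now 19 = byte 2 bit 3; 21 bits remain
Read 3: bits[19:25] width=6 -> value=48 (bin 110000); offset now 25 = byte 3 bit 1; 15 bits remain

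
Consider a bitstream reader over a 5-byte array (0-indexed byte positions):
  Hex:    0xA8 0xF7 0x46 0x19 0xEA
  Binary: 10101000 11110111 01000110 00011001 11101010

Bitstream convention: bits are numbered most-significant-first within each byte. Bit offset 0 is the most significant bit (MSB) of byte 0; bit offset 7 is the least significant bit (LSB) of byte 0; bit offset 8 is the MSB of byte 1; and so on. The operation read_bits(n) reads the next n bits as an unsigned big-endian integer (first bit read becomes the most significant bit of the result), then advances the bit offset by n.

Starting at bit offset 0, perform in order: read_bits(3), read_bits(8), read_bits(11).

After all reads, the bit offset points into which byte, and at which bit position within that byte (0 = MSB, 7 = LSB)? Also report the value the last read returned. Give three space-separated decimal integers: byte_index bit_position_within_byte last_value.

Read 1: bits[0:3] width=3 -> value=5 (bin 101); offset now 3 = byte 0 bit 3; 37 bits remain
Read 2: bits[3:11] width=8 -> value=71 (bin 01000111); offset now 11 = byte 1 bit 3; 29 bits remain
Read 3: bits[11:22] width=11 -> value=1489 (bin 10111010001); offset now 22 = byte 2 bit 6; 18 bits remain

Answer: 2 6 1489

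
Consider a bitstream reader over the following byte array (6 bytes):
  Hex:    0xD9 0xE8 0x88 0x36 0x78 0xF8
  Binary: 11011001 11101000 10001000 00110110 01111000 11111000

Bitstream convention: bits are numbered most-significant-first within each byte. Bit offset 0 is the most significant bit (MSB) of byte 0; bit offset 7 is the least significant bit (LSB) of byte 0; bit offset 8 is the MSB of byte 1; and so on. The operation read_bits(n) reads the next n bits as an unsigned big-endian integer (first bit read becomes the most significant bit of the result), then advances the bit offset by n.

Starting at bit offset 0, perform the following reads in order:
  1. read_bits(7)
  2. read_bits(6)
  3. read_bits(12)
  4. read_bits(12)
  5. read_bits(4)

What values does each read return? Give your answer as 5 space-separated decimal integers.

Answer: 108 61 272 1743 1

Derivation:
Read 1: bits[0:7] width=7 -> value=108 (bin 1101100); offset now 7 = byte 0 bit 7; 41 bits remain
Read 2: bits[7:13] width=6 -> value=61 (bin 111101); offset now 13 = byte 1 bit 5; 35 bits remain
Read 3: bits[13:25] width=12 -> value=272 (bin 000100010000); offset now 25 = byte 3 bit 1; 23 bits remain
Read 4: bits[25:37] width=12 -> value=1743 (bin 011011001111); offset now 37 = byte 4 bit 5; 11 bits remain
Read 5: bits[37:41] width=4 -> value=1 (bin 0001); offset now 41 = byte 5 bit 1; 7 bits remain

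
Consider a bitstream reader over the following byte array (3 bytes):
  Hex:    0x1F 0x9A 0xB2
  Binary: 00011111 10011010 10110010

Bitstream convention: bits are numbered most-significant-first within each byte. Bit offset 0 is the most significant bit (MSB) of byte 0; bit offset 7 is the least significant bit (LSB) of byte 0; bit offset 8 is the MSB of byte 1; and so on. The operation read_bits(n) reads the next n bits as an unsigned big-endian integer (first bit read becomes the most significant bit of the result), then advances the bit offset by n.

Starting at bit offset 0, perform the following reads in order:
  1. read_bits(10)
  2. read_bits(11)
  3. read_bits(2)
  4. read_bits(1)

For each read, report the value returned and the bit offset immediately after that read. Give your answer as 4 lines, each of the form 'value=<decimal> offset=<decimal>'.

Read 1: bits[0:10] width=10 -> value=126 (bin 0001111110); offset now 10 = byte 1 bit 2; 14 bits remain
Read 2: bits[10:21] width=11 -> value=854 (bin 01101010110); offset now 21 = byte 2 bit 5; 3 bits remain
Read 3: bits[21:23] width=2 -> value=1 (bin 01); offset now 23 = byte 2 bit 7; 1 bits remain
Read 4: bits[23:24] width=1 -> value=0 (bin 0); offset now 24 = byte 3 bit 0; 0 bits remain

Answer: value=126 offset=10
value=854 offset=21
value=1 offset=23
value=0 offset=24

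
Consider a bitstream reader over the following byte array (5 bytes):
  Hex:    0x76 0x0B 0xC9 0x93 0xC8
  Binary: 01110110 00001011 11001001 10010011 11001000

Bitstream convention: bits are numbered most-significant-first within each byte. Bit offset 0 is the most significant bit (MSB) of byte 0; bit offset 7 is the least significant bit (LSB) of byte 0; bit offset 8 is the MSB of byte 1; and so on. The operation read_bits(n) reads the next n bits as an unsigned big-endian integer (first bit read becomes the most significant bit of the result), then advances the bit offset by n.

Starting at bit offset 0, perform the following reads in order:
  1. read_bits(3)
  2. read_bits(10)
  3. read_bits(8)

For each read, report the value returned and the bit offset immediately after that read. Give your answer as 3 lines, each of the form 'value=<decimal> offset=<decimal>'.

Answer: value=3 offset=3
value=705 offset=13
value=121 offset=21

Derivation:
Read 1: bits[0:3] width=3 -> value=3 (bin 011); offset now 3 = byte 0 bit 3; 37 bits remain
Read 2: bits[3:13] width=10 -> value=705 (bin 1011000001); offset now 13 = byte 1 bit 5; 27 bits remain
Read 3: bits[13:21] width=8 -> value=121 (bin 01111001); offset now 21 = byte 2 bit 5; 19 bits remain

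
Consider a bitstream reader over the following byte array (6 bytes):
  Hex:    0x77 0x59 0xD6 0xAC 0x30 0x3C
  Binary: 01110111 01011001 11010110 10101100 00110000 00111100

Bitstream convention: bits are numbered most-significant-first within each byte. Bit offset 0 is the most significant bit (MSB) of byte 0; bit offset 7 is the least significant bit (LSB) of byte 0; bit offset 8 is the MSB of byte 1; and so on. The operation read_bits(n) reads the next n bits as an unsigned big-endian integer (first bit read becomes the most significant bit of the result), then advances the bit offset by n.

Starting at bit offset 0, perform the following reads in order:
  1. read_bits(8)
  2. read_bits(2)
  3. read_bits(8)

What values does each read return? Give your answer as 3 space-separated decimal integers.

Read 1: bits[0:8] width=8 -> value=119 (bin 01110111); offset now 8 = byte 1 bit 0; 40 bits remain
Read 2: bits[8:10] width=2 -> value=1 (bin 01); offset now 10 = byte 1 bit 2; 38 bits remain
Read 3: bits[10:18] width=8 -> value=103 (bin 01100111); offset now 18 = byte 2 bit 2; 30 bits remain

Answer: 119 1 103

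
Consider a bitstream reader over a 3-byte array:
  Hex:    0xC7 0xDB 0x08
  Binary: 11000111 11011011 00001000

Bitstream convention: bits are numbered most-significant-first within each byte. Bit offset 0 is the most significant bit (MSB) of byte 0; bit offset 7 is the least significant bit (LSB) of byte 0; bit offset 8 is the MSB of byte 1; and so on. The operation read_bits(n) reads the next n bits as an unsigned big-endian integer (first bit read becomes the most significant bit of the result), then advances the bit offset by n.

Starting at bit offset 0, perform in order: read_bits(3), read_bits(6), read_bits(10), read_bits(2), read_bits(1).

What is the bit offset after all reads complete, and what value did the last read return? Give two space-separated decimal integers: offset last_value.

Read 1: bits[0:3] width=3 -> value=6 (bin 110); offset now 3 = byte 0 bit 3; 21 bits remain
Read 2: bits[3:9] width=6 -> value=15 (bin 001111); offset now 9 = byte 1 bit 1; 15 bits remain
Read 3: bits[9:19] width=10 -> value=728 (bin 1011011000); offset now 19 = byte 2 bit 3; 5 bits remain
Read 4: bits[19:21] width=2 -> value=1 (bin 01); offset now 21 = byte 2 bit 5; 3 bits remain
Read 5: bits[21:22] width=1 -> value=0 (bin 0); offset now 22 = byte 2 bit 6; 2 bits remain

Answer: 22 0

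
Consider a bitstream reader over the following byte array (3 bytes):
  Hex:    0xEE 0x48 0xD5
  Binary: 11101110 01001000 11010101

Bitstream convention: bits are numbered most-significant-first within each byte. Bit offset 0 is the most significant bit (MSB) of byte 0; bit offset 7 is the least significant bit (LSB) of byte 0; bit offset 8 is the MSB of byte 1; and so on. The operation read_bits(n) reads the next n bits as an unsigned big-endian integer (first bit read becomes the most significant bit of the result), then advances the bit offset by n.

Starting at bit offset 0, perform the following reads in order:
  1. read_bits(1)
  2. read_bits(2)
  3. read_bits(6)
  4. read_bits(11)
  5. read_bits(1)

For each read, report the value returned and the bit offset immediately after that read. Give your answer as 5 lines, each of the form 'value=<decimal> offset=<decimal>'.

Answer: value=1 offset=1
value=3 offset=3
value=28 offset=9
value=1165 offset=20
value=0 offset=21

Derivation:
Read 1: bits[0:1] width=1 -> value=1 (bin 1); offset now 1 = byte 0 bit 1; 23 bits remain
Read 2: bits[1:3] width=2 -> value=3 (bin 11); offset now 3 = byte 0 bit 3; 21 bits remain
Read 3: bits[3:9] width=6 -> value=28 (bin 011100); offset now 9 = byte 1 bit 1; 15 bits remain
Read 4: bits[9:20] width=11 -> value=1165 (bin 10010001101); offset now 20 = byte 2 bit 4; 4 bits remain
Read 5: bits[20:21] width=1 -> value=0 (bin 0); offset now 21 = byte 2 bit 5; 3 bits remain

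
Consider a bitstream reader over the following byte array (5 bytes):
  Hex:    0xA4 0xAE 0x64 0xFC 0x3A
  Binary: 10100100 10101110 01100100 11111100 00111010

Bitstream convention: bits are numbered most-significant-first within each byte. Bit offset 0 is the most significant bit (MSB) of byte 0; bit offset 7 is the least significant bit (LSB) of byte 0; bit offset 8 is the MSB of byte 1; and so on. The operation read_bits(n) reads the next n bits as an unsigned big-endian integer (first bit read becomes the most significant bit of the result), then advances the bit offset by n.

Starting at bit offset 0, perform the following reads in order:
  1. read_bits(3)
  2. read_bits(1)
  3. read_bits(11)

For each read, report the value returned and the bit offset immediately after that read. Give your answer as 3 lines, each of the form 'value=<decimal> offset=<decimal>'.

Answer: value=5 offset=3
value=0 offset=4
value=599 offset=15

Derivation:
Read 1: bits[0:3] width=3 -> value=5 (bin 101); offset now 3 = byte 0 bit 3; 37 bits remain
Read 2: bits[3:4] width=1 -> value=0 (bin 0); offset now 4 = byte 0 bit 4; 36 bits remain
Read 3: bits[4:15] width=11 -> value=599 (bin 01001010111); offset now 15 = byte 1 bit 7; 25 bits remain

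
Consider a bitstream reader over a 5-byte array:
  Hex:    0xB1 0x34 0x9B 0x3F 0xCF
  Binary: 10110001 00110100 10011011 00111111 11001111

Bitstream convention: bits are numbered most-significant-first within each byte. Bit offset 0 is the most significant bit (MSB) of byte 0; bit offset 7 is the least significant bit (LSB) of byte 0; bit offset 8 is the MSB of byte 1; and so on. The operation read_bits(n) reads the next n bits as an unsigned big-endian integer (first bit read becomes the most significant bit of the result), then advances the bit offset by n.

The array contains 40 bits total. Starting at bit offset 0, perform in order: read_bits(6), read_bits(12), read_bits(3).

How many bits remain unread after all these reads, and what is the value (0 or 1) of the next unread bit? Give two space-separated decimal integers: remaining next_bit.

Answer: 19 0

Derivation:
Read 1: bits[0:6] width=6 -> value=44 (bin 101100); offset now 6 = byte 0 bit 6; 34 bits remain
Read 2: bits[6:18] width=12 -> value=1234 (bin 010011010010); offset now 18 = byte 2 bit 2; 22 bits remain
Read 3: bits[18:21] width=3 -> value=3 (bin 011); offset now 21 = byte 2 bit 5; 19 bits remain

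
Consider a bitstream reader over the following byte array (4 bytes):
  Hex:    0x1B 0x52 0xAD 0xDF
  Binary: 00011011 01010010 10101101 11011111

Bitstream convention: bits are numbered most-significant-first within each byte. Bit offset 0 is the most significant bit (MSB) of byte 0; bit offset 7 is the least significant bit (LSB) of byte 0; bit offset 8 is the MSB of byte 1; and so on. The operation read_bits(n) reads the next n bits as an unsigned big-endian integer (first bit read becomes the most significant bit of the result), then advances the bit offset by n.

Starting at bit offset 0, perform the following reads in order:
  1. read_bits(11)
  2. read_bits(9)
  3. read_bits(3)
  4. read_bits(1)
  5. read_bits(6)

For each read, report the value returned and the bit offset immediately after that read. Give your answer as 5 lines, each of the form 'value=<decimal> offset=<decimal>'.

Answer: value=218 offset=11
value=298 offset=20
value=6 offset=23
value=1 offset=24
value=55 offset=30

Derivation:
Read 1: bits[0:11] width=11 -> value=218 (bin 00011011010); offset now 11 = byte 1 bit 3; 21 bits remain
Read 2: bits[11:20] width=9 -> value=298 (bin 100101010); offset now 20 = byte 2 bit 4; 12 bits remain
Read 3: bits[20:23] width=3 -> value=6 (bin 110); offset now 23 = byte 2 bit 7; 9 bits remain
Read 4: bits[23:24] width=1 -> value=1 (bin 1); offset now 24 = byte 3 bit 0; 8 bits remain
Read 5: bits[24:30] width=6 -> value=55 (bin 110111); offset now 30 = byte 3 bit 6; 2 bits remain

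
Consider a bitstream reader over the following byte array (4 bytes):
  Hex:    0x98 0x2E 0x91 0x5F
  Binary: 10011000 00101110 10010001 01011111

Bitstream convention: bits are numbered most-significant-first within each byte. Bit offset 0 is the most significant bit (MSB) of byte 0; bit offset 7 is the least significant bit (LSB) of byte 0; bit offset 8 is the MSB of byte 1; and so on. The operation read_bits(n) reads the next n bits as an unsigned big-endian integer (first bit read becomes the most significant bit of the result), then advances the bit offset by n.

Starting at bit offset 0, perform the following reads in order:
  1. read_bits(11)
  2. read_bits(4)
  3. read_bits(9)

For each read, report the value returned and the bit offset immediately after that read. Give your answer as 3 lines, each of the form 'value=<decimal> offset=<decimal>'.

Read 1: bits[0:11] width=11 -> value=1217 (bin 10011000001); offset now 11 = byte 1 bit 3; 21 bits remain
Read 2: bits[11:15] width=4 -> value=7 (bin 0111); offset now 15 = byte 1 bit 7; 17 bits remain
Read 3: bits[15:24] width=9 -> value=145 (bin 010010001); offset now 24 = byte 3 bit 0; 8 bits remain

Answer: value=1217 offset=11
value=7 offset=15
value=145 offset=24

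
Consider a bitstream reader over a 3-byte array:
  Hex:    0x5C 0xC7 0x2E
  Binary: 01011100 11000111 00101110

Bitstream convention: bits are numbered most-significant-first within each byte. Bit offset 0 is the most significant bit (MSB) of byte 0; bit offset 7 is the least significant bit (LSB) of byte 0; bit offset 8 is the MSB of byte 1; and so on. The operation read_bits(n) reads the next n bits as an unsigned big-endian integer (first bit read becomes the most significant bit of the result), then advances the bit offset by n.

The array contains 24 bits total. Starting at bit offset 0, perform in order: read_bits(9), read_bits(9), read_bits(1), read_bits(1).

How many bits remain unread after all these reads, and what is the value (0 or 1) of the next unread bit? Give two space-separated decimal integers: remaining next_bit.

Read 1: bits[0:9] width=9 -> value=185 (bin 010111001); offset now 9 = byte 1 bit 1; 15 bits remain
Read 2: bits[9:18] width=9 -> value=284 (bin 100011100); offset now 18 = byte 2 bit 2; 6 bits remain
Read 3: bits[18:19] width=1 -> value=1 (bin 1); offset now 19 = byte 2 bit 3; 5 bits remain
Read 4: bits[19:20] width=1 -> value=0 (bin 0); offset now 20 = byte 2 bit 4; 4 bits remain

Answer: 4 1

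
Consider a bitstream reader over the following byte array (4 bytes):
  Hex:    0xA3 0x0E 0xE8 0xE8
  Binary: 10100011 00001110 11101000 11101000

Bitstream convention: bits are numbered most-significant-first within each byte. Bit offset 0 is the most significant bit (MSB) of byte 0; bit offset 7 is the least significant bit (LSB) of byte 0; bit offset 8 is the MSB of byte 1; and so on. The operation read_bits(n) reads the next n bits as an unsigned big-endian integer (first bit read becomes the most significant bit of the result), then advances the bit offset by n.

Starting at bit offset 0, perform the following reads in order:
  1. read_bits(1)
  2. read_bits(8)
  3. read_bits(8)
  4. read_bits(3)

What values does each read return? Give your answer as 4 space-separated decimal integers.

Answer: 1 70 29 6

Derivation:
Read 1: bits[0:1] width=1 -> value=1 (bin 1); offset now 1 = byte 0 bit 1; 31 bits remain
Read 2: bits[1:9] width=8 -> value=70 (bin 01000110); offset now 9 = byte 1 bit 1; 23 bits remain
Read 3: bits[9:17] width=8 -> value=29 (bin 00011101); offset now 17 = byte 2 bit 1; 15 bits remain
Read 4: bits[17:20] width=3 -> value=6 (bin 110); offset now 20 = byte 2 bit 4; 12 bits remain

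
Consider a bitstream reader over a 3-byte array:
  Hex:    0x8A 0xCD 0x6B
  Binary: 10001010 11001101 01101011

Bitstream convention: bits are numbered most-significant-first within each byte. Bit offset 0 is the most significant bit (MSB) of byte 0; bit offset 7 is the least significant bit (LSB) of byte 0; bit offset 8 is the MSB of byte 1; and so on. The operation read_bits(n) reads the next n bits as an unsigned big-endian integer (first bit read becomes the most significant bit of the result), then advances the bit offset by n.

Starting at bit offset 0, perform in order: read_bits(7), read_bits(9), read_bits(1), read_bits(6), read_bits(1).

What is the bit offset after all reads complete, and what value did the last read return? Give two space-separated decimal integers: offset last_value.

Read 1: bits[0:7] width=7 -> value=69 (bin 1000101); offset now 7 = byte 0 bit 7; 17 bits remain
Read 2: bits[7:16] width=9 -> value=205 (bin 011001101); offset now 16 = byte 2 bit 0; 8 bits remain
Read 3: bits[16:17] width=1 -> value=0 (bin 0); offset now 17 = byte 2 bit 1; 7 bits remain
Read 4: bits[17:23] width=6 -> value=53 (bin 110101); offset now 23 = byte 2 bit 7; 1 bits remain
Read 5: bits[23:24] width=1 -> value=1 (bin 1); offset now 24 = byte 3 bit 0; 0 bits remain

Answer: 24 1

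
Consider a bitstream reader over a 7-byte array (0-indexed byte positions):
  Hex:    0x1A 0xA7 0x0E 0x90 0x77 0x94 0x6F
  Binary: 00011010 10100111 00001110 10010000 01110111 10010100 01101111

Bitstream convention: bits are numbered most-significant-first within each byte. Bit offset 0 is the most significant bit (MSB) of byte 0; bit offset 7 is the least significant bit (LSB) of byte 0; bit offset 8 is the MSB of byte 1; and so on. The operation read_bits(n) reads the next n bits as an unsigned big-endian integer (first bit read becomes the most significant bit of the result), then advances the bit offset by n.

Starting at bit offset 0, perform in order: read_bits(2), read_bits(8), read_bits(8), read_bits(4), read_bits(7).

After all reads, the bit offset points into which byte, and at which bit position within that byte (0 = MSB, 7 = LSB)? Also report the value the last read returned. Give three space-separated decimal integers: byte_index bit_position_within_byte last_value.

Answer: 3 5 82

Derivation:
Read 1: bits[0:2] width=2 -> value=0 (bin 00); offset now 2 = byte 0 bit 2; 54 bits remain
Read 2: bits[2:10] width=8 -> value=106 (bin 01101010); offset now 10 = byte 1 bit 2; 46 bits remain
Read 3: bits[10:18] width=8 -> value=156 (bin 10011100); offset now 18 = byte 2 bit 2; 38 bits remain
Read 4: bits[18:22] width=4 -> value=3 (bin 0011); offset now 22 = byte 2 bit 6; 34 bits remain
Read 5: bits[22:29] width=7 -> value=82 (bin 1010010); offset now 29 = byte 3 bit 5; 27 bits remain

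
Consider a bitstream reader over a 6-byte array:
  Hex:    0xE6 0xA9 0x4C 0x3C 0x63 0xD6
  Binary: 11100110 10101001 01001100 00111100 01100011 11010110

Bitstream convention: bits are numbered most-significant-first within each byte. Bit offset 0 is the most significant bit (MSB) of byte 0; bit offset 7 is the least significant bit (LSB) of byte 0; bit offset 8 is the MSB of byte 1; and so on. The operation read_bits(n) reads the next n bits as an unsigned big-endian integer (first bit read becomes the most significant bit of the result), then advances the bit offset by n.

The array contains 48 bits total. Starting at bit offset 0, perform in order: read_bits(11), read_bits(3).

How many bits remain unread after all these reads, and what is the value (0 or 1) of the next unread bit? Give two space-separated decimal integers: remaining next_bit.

Answer: 34 0

Derivation:
Read 1: bits[0:11] width=11 -> value=1845 (bin 11100110101); offset now 11 = byte 1 bit 3; 37 bits remain
Read 2: bits[11:14] width=3 -> value=2 (bin 010); offset now 14 = byte 1 bit 6; 34 bits remain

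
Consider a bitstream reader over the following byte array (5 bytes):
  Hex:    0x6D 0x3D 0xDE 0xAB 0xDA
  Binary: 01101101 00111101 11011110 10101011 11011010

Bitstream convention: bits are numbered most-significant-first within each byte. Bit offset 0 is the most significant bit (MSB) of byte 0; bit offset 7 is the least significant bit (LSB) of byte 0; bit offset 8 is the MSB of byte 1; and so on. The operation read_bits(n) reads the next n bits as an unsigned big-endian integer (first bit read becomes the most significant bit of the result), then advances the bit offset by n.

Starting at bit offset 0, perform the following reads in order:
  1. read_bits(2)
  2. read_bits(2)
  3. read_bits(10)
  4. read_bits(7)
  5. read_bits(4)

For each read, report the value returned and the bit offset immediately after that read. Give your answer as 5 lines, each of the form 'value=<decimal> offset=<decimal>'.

Answer: value=1 offset=2
value=2 offset=4
value=847 offset=14
value=59 offset=21
value=13 offset=25

Derivation:
Read 1: bits[0:2] width=2 -> value=1 (bin 01); offset now 2 = byte 0 bit 2; 38 bits remain
Read 2: bits[2:4] width=2 -> value=2 (bin 10); offset now 4 = byte 0 bit 4; 36 bits remain
Read 3: bits[4:14] width=10 -> value=847 (bin 1101001111); offset now 14 = byte 1 bit 6; 26 bits remain
Read 4: bits[14:21] width=7 -> value=59 (bin 0111011); offset now 21 = byte 2 bit 5; 19 bits remain
Read 5: bits[21:25] width=4 -> value=13 (bin 1101); offset now 25 = byte 3 bit 1; 15 bits remain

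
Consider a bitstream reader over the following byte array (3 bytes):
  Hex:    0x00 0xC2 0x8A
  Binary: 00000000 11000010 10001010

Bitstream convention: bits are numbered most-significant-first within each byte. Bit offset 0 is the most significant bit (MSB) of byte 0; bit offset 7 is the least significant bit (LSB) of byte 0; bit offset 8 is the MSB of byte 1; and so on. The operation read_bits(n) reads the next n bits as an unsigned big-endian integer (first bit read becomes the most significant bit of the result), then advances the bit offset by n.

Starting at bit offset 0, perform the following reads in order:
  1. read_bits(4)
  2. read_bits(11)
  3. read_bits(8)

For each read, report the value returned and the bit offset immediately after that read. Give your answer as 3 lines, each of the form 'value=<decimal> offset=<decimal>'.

Read 1: bits[0:4] width=4 -> value=0 (bin 0000); offset now 4 = byte 0 bit 4; 20 bits remain
Read 2: bits[4:15] width=11 -> value=97 (bin 00001100001); offset now 15 = byte 1 bit 7; 9 bits remain
Read 3: bits[15:23] width=8 -> value=69 (bin 01000101); offset now 23 = byte 2 bit 7; 1 bits remain

Answer: value=0 offset=4
value=97 offset=15
value=69 offset=23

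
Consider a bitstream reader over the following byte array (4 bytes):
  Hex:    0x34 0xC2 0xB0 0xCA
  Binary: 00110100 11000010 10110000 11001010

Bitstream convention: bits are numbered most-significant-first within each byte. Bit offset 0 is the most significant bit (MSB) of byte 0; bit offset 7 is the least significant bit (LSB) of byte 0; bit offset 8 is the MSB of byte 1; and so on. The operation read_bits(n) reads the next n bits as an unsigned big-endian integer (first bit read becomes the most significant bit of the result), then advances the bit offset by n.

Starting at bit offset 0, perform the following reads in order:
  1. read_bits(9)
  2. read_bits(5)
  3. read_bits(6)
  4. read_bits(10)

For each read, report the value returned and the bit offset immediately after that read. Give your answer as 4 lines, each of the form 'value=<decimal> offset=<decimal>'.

Answer: value=105 offset=9
value=16 offset=14
value=43 offset=20
value=50 offset=30

Derivation:
Read 1: bits[0:9] width=9 -> value=105 (bin 001101001); offset now 9 = byte 1 bit 1; 23 bits remain
Read 2: bits[9:14] width=5 -> value=16 (bin 10000); offset now 14 = byte 1 bit 6; 18 bits remain
Read 3: bits[14:20] width=6 -> value=43 (bin 101011); offset now 20 = byte 2 bit 4; 12 bits remain
Read 4: bits[20:30] width=10 -> value=50 (bin 0000110010); offset now 30 = byte 3 bit 6; 2 bits remain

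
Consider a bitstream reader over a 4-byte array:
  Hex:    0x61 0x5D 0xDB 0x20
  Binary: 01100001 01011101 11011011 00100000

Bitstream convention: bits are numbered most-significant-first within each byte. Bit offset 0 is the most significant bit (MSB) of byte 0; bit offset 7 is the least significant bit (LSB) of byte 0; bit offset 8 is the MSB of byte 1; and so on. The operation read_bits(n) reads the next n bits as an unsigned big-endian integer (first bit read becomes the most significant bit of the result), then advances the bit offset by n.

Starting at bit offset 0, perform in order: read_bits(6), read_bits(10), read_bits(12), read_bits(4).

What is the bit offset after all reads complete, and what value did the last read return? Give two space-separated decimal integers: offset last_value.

Read 1: bits[0:6] width=6 -> value=24 (bin 011000); offset now 6 = byte 0 bit 6; 26 bits remain
Read 2: bits[6:16] width=10 -> value=349 (bin 0101011101); offset now 16 = byte 2 bit 0; 16 bits remain
Read 3: bits[16:28] width=12 -> value=3506 (bin 110110110010); offset now 28 = byte 3 bit 4; 4 bits remain
Read 4: bits[28:32] width=4 -> value=0 (bin 0000); offset now 32 = byte 4 bit 0; 0 bits remain

Answer: 32 0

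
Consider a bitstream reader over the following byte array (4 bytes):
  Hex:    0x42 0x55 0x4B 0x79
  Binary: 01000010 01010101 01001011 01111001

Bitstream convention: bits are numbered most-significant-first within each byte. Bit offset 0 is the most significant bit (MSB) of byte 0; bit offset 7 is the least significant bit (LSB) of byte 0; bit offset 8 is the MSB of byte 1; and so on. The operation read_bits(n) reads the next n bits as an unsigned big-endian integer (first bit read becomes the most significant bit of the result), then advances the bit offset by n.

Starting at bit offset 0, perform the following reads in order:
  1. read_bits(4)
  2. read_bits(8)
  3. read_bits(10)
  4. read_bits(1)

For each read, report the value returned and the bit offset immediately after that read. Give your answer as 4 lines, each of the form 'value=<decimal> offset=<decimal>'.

Read 1: bits[0:4] width=4 -> value=4 (bin 0100); offset now 4 = byte 0 bit 4; 28 bits remain
Read 2: bits[4:12] width=8 -> value=37 (bin 00100101); offset now 12 = byte 1 bit 4; 20 bits remain
Read 3: bits[12:22] width=10 -> value=338 (bin 0101010010); offset now 22 = byte 2 bit 6; 10 bits remain
Read 4: bits[22:23] width=1 -> value=1 (bin 1); offset now 23 = byte 2 bit 7; 9 bits remain

Answer: value=4 offset=4
value=37 offset=12
value=338 offset=22
value=1 offset=23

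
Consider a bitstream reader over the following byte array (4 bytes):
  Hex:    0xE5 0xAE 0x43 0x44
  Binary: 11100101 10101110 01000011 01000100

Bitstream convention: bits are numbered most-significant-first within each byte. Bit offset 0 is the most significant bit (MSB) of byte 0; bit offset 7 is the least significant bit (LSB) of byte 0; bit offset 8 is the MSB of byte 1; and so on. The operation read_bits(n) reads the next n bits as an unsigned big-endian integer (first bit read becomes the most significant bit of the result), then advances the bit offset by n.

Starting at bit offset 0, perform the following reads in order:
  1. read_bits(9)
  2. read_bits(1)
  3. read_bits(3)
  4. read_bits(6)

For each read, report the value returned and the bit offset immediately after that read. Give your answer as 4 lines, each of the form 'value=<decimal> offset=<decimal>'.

Read 1: bits[0:9] width=9 -> value=459 (bin 111001011); offset now 9 = byte 1 bit 1; 23 bits remain
Read 2: bits[9:10] width=1 -> value=0 (bin 0); offset now 10 = byte 1 bit 2; 22 bits remain
Read 3: bits[10:13] width=3 -> value=5 (bin 101); offset now 13 = byte 1 bit 5; 19 bits remain
Read 4: bits[13:19] width=6 -> value=50 (bin 110010); offset now 19 = byte 2 bit 3; 13 bits remain

Answer: value=459 offset=9
value=0 offset=10
value=5 offset=13
value=50 offset=19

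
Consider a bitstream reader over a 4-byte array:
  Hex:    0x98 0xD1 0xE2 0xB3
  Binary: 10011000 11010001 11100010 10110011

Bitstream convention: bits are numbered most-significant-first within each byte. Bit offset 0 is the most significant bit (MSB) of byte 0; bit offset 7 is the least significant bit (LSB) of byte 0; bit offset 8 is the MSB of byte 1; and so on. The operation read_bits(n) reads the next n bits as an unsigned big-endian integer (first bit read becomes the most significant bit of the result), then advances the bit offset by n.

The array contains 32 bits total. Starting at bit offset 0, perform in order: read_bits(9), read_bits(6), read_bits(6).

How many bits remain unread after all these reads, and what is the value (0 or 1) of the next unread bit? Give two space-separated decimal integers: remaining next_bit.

Read 1: bits[0:9] width=9 -> value=305 (bin 100110001); offset now 9 = byte 1 bit 1; 23 bits remain
Read 2: bits[9:15] width=6 -> value=40 (bin 101000); offset now 15 = byte 1 bit 7; 17 bits remain
Read 3: bits[15:21] width=6 -> value=60 (bin 111100); offset now 21 = byte 2 bit 5; 11 bits remain

Answer: 11 0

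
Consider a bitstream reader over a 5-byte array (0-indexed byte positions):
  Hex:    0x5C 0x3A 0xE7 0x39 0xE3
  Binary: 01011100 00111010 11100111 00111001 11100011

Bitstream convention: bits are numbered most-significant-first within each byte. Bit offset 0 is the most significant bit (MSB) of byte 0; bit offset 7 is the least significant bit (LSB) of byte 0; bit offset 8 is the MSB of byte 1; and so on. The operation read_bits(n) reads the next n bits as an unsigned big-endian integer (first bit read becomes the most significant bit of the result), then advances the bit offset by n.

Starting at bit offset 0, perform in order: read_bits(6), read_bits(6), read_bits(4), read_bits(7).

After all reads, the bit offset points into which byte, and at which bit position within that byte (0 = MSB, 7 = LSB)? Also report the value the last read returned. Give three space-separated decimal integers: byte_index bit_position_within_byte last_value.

Answer: 2 7 115

Derivation:
Read 1: bits[0:6] width=6 -> value=23 (bin 010111); offset now 6 = byte 0 bit 6; 34 bits remain
Read 2: bits[6:12] width=6 -> value=3 (bin 000011); offset now 12 = byte 1 bit 4; 28 bits remain
Read 3: bits[12:16] width=4 -> value=10 (bin 1010); offset now 16 = byte 2 bit 0; 24 bits remain
Read 4: bits[16:23] width=7 -> value=115 (bin 1110011); offset now 23 = byte 2 bit 7; 17 bits remain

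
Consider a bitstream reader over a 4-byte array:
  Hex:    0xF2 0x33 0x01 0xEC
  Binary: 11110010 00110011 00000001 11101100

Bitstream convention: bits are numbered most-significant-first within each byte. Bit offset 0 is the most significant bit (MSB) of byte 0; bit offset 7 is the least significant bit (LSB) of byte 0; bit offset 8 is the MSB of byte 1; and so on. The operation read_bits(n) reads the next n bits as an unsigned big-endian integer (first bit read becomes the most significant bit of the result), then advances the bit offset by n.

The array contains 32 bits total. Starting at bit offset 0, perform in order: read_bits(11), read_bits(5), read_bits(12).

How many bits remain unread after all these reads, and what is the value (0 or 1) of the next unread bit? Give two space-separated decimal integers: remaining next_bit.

Answer: 4 1

Derivation:
Read 1: bits[0:11] width=11 -> value=1937 (bin 11110010001); offset now 11 = byte 1 bit 3; 21 bits remain
Read 2: bits[11:16] width=5 -> value=19 (bin 10011); offset now 16 = byte 2 bit 0; 16 bits remain
Read 3: bits[16:28] width=12 -> value=30 (bin 000000011110); offset now 28 = byte 3 bit 4; 4 bits remain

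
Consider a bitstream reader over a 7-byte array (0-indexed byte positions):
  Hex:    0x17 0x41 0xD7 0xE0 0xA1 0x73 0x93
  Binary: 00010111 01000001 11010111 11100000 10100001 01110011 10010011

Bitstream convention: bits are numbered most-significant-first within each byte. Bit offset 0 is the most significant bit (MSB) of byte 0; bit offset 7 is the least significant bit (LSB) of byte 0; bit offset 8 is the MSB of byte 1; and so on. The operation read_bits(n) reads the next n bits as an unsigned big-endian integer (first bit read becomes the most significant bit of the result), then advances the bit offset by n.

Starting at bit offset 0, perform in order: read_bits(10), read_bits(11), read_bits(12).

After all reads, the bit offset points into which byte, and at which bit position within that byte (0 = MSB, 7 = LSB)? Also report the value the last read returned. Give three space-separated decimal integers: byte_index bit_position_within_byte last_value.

Read 1: bits[0:10] width=10 -> value=93 (bin 0001011101); offset now 10 = byte 1 bit 2; 46 bits remain
Read 2: bits[10:21] width=11 -> value=58 (bin 00000111010); offset now 21 = byte 2 bit 5; 35 bits remain
Read 3: bits[21:33] width=12 -> value=4033 (bin 111111000001); offset now 33 = byte 4 bit 1; 23 bits remain

Answer: 4 1 4033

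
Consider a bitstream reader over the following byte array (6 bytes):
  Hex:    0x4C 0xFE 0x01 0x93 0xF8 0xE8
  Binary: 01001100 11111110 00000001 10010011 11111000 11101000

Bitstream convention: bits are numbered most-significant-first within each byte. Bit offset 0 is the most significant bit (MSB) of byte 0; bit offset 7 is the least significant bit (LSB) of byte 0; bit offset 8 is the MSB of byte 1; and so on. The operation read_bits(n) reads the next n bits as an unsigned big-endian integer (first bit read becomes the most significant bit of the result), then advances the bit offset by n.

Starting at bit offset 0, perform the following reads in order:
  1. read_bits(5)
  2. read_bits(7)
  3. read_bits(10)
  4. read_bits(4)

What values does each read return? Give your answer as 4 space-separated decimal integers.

Answer: 9 79 896 6

Derivation:
Read 1: bits[0:5] width=5 -> value=9 (bin 01001); offset now 5 = byte 0 bit 5; 43 bits remain
Read 2: bits[5:12] width=7 -> value=79 (bin 1001111); offset now 12 = byte 1 bit 4; 36 bits remain
Read 3: bits[12:22] width=10 -> value=896 (bin 1110000000); offset now 22 = byte 2 bit 6; 26 bits remain
Read 4: bits[22:26] width=4 -> value=6 (bin 0110); offset now 26 = byte 3 bit 2; 22 bits remain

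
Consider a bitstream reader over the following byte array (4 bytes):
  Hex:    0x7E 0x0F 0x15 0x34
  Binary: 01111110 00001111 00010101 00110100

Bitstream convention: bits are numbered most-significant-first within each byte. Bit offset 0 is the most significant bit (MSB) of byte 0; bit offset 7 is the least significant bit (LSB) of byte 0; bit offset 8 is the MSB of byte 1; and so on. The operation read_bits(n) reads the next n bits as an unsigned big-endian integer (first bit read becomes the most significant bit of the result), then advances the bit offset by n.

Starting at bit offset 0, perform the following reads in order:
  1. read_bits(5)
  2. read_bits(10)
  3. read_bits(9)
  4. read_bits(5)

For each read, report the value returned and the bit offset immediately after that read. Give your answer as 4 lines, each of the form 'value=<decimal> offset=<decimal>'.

Answer: value=15 offset=5
value=775 offset=15
value=277 offset=24
value=6 offset=29

Derivation:
Read 1: bits[0:5] width=5 -> value=15 (bin 01111); offset now 5 = byte 0 bit 5; 27 bits remain
Read 2: bits[5:15] width=10 -> value=775 (bin 1100000111); offset now 15 = byte 1 bit 7; 17 bits remain
Read 3: bits[15:24] width=9 -> value=277 (bin 100010101); offset now 24 = byte 3 bit 0; 8 bits remain
Read 4: bits[24:29] width=5 -> value=6 (bin 00110); offset now 29 = byte 3 bit 5; 3 bits remain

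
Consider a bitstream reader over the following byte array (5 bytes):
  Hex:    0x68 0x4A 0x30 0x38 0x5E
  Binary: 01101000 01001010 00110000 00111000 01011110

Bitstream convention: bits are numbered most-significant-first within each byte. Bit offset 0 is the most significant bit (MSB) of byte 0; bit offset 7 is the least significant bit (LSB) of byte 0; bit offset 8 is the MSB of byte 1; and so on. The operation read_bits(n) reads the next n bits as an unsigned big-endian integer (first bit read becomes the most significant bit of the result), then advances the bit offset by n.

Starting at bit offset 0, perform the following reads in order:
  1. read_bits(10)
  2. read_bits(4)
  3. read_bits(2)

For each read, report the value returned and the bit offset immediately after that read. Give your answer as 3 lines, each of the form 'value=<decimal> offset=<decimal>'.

Answer: value=417 offset=10
value=2 offset=14
value=2 offset=16

Derivation:
Read 1: bits[0:10] width=10 -> value=417 (bin 0110100001); offset now 10 = byte 1 bit 2; 30 bits remain
Read 2: bits[10:14] width=4 -> value=2 (bin 0010); offset now 14 = byte 1 bit 6; 26 bits remain
Read 3: bits[14:16] width=2 -> value=2 (bin 10); offset now 16 = byte 2 bit 0; 24 bits remain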